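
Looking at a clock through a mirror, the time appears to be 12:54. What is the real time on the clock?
Reflection across the vertical (12-6) axis maps a hand at angle A degrees to (360 - A) degrees, which sends a reading of T minutes past 12:00 to (720 - T) minutes past 12:00.
Mirror reads 12:54 = 54 minutes past 12:00.
Actual time: (720 - 54) mod 720 = 666 minutes = 11:06.

Final answer: 11:06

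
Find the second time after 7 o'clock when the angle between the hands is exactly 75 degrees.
At t minutes past 7:00, the hour hand is at 30 x 7 + 0.5t degrees and the minute hand is at 6t degrees.
The smaller angle between them is 75 degrees when |30H - 5.5t| = 75 or |30H - 5.5t| = 285.
With H = 7, solve 30 x 7 - 5.5t = +/- target for each target:
  t = (30 x 7 - 75) / 5.5 = 24.55
  t = (30 x 7 + 75) / 5.5 = 51.82
  t = (30 x 7 - 285) / 5.5 = -13.64 (outside (0, 60))
  t = (30 x 7 + 285) / 5.5 = 90 (outside (0, 60))
Valid solutions in (0, 60): {24.55, 51.82} minutes.
The second occurrence is t = 51.82 minutes.
The hands form a 75-degree angle at 51.82 minutes past 7:00.

Final answer: 51.82 minutes past 7:00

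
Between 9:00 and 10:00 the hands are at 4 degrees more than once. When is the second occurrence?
At t minutes past 9:00, the hour hand is at 30 x 9 + 0.5t degrees and the minute hand is at 6t degrees.
The smaller angle between them is 4 degrees when |30H - 5.5t| = 4 or |30H - 5.5t| = 356.
With H = 9, solve 30 x 9 - 5.5t = +/- target for each target:
  t = (30 x 9 - 4) / 5.5 = 48.36
  t = (30 x 9 + 4) / 5.5 = 49.82
  t = (30 x 9 - 356) / 5.5 = -15.64 (outside (0, 60))
  t = (30 x 9 + 356) / 5.5 = 113.82 (outside (0, 60))
Valid solutions in (0, 60): {48.36, 49.82} minutes.
The second occurrence is t = 49.82 minutes.
The hands form a 4-degree angle at 49.82 minutes past 9:00.

Final answer: 49.82 minutes past 9:00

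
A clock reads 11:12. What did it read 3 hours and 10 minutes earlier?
Starting time: 11:12 = 672 total minutes past 12:00
Subtracting: 3 hours and 10 minutes = 190 minutes
672 - 190 = 482 minutes
= 8 hours and 2 minutes past 12:00 = 8:02

Final answer: 8:02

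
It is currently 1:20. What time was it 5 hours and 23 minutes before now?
Starting time: 1:20 = 80 total minutes past 12:00
Subtracting: 5 hours and 23 minutes = 323 minutes
80 - 323 = -243 (negative, add 12 hours = 720) = 477 minutes
= 7 hours and 57 minutes past 12:00 = 7:57

Final answer: 7:57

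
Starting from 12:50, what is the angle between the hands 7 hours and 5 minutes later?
First find the time 7 hours and 5 minutes after 12:50.
Total minutes: 12 x 60 + 50 + 7 x 60 + 5 = 1195.
1195 mod 720 = 475 minutes = 7:55.
Now compute the angle at 7:55:
Hour hand: 7 x 30 + 55 x 0.5 = 237.5 degrees
Minute hand: 55 x 6 = 330 degrees
Difference: |237.5 - 330| = 92.5 degrees
The angle is 92.5 degrees

Final answer: 92.5 degrees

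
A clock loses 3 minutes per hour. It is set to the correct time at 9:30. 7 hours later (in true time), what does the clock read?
For every 60 true minutes, the faulty clock advances 60 - 3 = 57 minutes.
True elapsed: 7 hours = 420 minutes.
Faulty clock advances: 420 x 57/60 = 399 minutes (drift: 21 minutes behind).
Shown time: 9:30 + 399 minutes = 4:09.

Final answer: 4:09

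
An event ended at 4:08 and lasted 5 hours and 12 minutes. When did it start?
Starting time: 4:08 = 248 total minutes past 12:00
Subtracting: 5 hours and 12 minutes = 312 minutes
248 - 312 = -64 (negative, add 12 hours = 720) = 656 minutes
= 10 hours and 56 minutes past 12:00 = 10:56

Final answer: 10:56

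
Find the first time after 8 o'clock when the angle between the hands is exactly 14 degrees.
At t minutes past 8:00, the hour hand is at 30 x 8 + 0.5t degrees and the minute hand is at 6t degrees.
The smaller angle between them is 14 degrees when |30H - 5.5t| = 14 or |30H - 5.5t| = 346.
With H = 8, solve 30 x 8 - 5.5t = +/- target for each target:
  t = (30 x 8 - 14) / 5.5 = 41.09
  t = (30 x 8 + 14) / 5.5 = 46.18
  t = (30 x 8 - 346) / 5.5 = -19.27 (outside (0, 60))
  t = (30 x 8 + 346) / 5.5 = 106.55 (outside (0, 60))
Valid solutions in (0, 60): {41.09, 46.18} minutes.
The first occurrence is t = 41.09 minutes.
The hands form a 14-degree angle at 41.09 minutes past 8:00.

Final answer: 41.09 minutes past 8:00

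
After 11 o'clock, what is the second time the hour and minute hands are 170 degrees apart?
At t minutes past 11:00, the hour hand is at 30 x 11 + 0.5t degrees and the minute hand is at 6t degrees.
The smaller angle between them is 170 degrees when |30H - 5.5t| = 170 or |30H - 5.5t| = 190.
With H = 11, solve 30 x 11 - 5.5t = +/- target for each target:
  t = (30 x 11 - 170) / 5.5 = 29.09
  t = (30 x 11 + 170) / 5.5 = 90.91 (outside (0, 60))
  t = (30 x 11 - 190) / 5.5 = 25.45
  t = (30 x 11 + 190) / 5.5 = 94.55 (outside (0, 60))
Valid solutions in (0, 60): {25.45, 29.09} minutes.
The second occurrence is t = 29.09 minutes.
The hands form a 170-degree angle at 29.09 minutes past 11:00.

Final answer: 29.09 minutes past 11:00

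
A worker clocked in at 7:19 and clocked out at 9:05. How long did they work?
From 7:19 to 9:05:
(9 x 60 + 5) - (7 x 60 + 19) = 545 - 439 = 106 minutes
= 1 hour and 46 minutes

Final answer: 1 hour and 46 minutes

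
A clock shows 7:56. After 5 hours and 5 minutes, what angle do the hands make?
First find the time 5 hours and 5 minutes after 7:56.
Total minutes: 7 x 60 + 56 + 5 x 60 + 5 = 781.
781 mod 720 = 61 minutes = 1:01.
Now compute the angle at 1:01:
Hour hand: 1 x 30 + 1 x 0.5 = 30.5 degrees
Minute hand: 1 x 6 = 6 degrees
Difference: |30.5 - 6| = 24.5 degrees
The angle is 24.5 degrees

Final answer: 24.5 degrees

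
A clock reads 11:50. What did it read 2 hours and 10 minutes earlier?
Starting time: 11:50 = 710 total minutes past 12:00
Subtracting: 2 hours and 10 minutes = 130 minutes
710 - 130 = 580 minutes
= 9 hours and 40 minutes past 12:00 = 9:40

Final answer: 9:40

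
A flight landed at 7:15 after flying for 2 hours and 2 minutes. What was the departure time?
Starting time: 7:15 = 435 total minutes past 12:00
Subtracting: 2 hours and 2 minutes = 122 minutes
435 - 122 = 313 minutes
= 5 hours and 13 minutes past 12:00 = 5:13

Final answer: 5:13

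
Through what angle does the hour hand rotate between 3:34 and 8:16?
The hour hand moves 0.5 degrees per minute.
Time elapsed: 8:16 - 3:34 = 282 minutes
Angular displacement: 282 x 0.5 = 141 degrees

Final answer: 141 degrees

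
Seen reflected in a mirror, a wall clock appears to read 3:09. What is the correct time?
Reflection across the vertical (12-6) axis maps a hand at angle A degrees to (360 - A) degrees, which sends a reading of T minutes past 12:00 to (720 - T) minutes past 12:00.
Mirror reads 3:09 = 189 minutes past 12:00.
Actual time: (720 - 189) mod 720 = 531 minutes = 8:51.

Final answer: 8:51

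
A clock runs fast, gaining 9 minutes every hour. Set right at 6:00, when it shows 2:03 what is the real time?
For every 60 true minutes, the faulty clock advances 69 minutes, so 1 faulty-clock minute corresponds to 60/69 true minutes.
From 6:00 to 2:03 on the faulty dial is 483 minutes.
True elapsed: 483 x 60/69 = 420 minutes = 7 hours.
True time: 6:00 + 7 hours = 1:00.

Final answer: 1:00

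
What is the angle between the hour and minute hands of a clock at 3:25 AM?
Hour hand position: 3 x 30 + 25 x 0.5 = 102.5 degrees
Minute hand position: 25 x 6 = 150 degrees
Difference: |102.5 - 150| = 47.5 degrees
The angle between the hands is 47.5 degrees

Final answer: 47.5 degrees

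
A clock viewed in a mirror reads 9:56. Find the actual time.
Reflection across the vertical (12-6) axis maps a hand at angle A degrees to (360 - A) degrees, which sends a reading of T minutes past 12:00 to (720 - T) minutes past 12:00.
Mirror reads 9:56 = 596 minutes past 12:00.
Actual time: (720 - 596) mod 720 = 124 minutes = 2:04.

Final answer: 2:04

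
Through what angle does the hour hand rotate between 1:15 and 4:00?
The hour hand moves 0.5 degrees per minute.
Time elapsed: 4:00 - 1:15 = 165 minutes
Angular displacement: 165 x 0.5 = 82.5 degrees

Final answer: 82.5 degrees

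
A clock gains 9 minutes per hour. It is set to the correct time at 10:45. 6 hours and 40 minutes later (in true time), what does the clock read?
For every 60 true minutes, the faulty clock advances 60 + 9 = 69 minutes.
True elapsed: 6 hours and 40 minutes = 400 minutes.
Faulty clock advances: 400 x 69/60 = 460 minutes (drift: 60 minutes ahead).
Shown time: 10:45 + 460 minutes = 6:25.

Final answer: 6:25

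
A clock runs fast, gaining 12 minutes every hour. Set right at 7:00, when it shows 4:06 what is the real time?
For every 60 true minutes, the faulty clock advances 72 minutes, so 1 faulty-clock minute corresponds to 60/72 true minutes.
From 7:00 to 4:06 on the faulty dial is 546 minutes.
True elapsed: 546 x 60/72 = 455 minutes = 7 hours and 35 minutes.
True time: 7:00 + 7 hours and 35 minutes = 2:35.

Final answer: 2:35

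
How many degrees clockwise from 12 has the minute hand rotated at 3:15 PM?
The minute hand moves 6 degrees per minute.
At 3:15: 15 x 6 = 90 degrees

Final answer: 90 degrees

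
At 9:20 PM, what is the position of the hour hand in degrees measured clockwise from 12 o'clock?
The hour hand moves 30 degrees per hour and 0.5 degrees per minute.
At 9:20: (9) x 30 + 20 x 0.5 = 270 + 10 = 280 degrees

Final answer: 280 degrees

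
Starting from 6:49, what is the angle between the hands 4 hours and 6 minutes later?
First find the time 4 hours and 6 minutes after 6:49.
Total minutes: 6 x 60 + 49 + 4 x 60 + 6 = 655.
655 mod 720 = 655 minutes = 10:55.
Now compute the angle at 10:55:
Hour hand: 10 x 30 + 55 x 0.5 = 327.5 degrees
Minute hand: 55 x 6 = 330 degrees
Difference: |327.5 - 330| = 2.5 degrees
The angle is 2.5 degrees

Final answer: 2.5 degrees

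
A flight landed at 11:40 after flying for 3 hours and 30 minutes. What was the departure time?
Starting time: 11:40 = 700 total minutes past 12:00
Subtracting: 3 hours and 30 minutes = 210 minutes
700 - 210 = 490 minutes
= 8 hours and 10 minutes past 12:00 = 8:10

Final answer: 8:10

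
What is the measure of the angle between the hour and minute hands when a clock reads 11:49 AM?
Hour hand position: 11 x 30 + 49 x 0.5 = 354.5 degrees
Minute hand position: 49 x 6 = 294 degrees
Difference: |354.5 - 294| = 60.5 degrees
The angle between the hands is 60.5 degrees

Final answer: 60.5 degrees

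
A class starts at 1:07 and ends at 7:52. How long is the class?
From 1:07 to 7:52:
(7 x 60 + 52) - (1 x 60 + 7) = 472 - 67 = 405 minutes
= 6 hours and 45 minutes

Final answer: 6 hours and 45 minutes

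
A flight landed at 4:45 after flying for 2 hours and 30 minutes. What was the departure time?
Starting time: 4:45 = 285 total minutes past 12:00
Subtracting: 2 hours and 30 minutes = 150 minutes
285 - 150 = 135 minutes
= 2 hours and 15 minutes past 12:00 = 2:15

Final answer: 2:15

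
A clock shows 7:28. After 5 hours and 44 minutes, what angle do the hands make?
First find the time 5 hours and 44 minutes after 7:28.
Total minutes: 7 x 60 + 28 + 5 x 60 + 44 = 792.
792 mod 720 = 72 minutes = 1:12.
Now compute the angle at 1:12:
Hour hand: 1 x 30 + 12 x 0.5 = 36 degrees
Minute hand: 12 x 6 = 72 degrees
Difference: |36 - 72| = 36 degrees
The angle is 36 degrees

Final answer: 36 degrees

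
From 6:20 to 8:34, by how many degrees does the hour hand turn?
The hour hand moves 0.5 degrees per minute.
Time elapsed: 8:34 - 6:20 = 134 minutes
Angular displacement: 134 x 0.5 = 67 degrees

Final answer: 67 degrees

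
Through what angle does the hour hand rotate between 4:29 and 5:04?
The hour hand moves 0.5 degrees per minute.
Time elapsed: 5:04 - 4:29 = 35 minutes
Angular displacement: 35 x 0.5 = 17.5 degrees

Final answer: 17.5 degrees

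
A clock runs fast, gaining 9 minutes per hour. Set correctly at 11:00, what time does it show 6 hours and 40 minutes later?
For every 60 true minutes, the faulty clock advances 60 + 9 = 69 minutes.
True elapsed: 6 hours and 40 minutes = 400 minutes.
Faulty clock advances: 400 x 69/60 = 460 minutes (drift: 60 minutes ahead).
Shown time: 11:00 + 460 minutes = 6:40.

Final answer: 6:40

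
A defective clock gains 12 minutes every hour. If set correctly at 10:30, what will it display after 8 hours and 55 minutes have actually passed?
For every 60 true minutes, the faulty clock advances 60 + 12 = 72 minutes.
True elapsed: 8 hours and 55 minutes = 535 minutes.
Faulty clock advances: 535 x 72/60 = 642 minutes (drift: 107 minutes ahead).
Shown time: 10:30 + 642 minutes = 9:12.

Final answer: 9:12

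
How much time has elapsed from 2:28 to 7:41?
From 2:28 to 7:41:
(7 x 60 + 41) - (2 x 60 + 28) = 461 - 148 = 313 minutes
= 5 hours and 13 minutes

Final answer: 5 hours and 13 minutes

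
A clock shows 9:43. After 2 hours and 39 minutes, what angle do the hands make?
First find the time 2 hours and 39 minutes after 9:43.
Total minutes: 9 x 60 + 43 + 2 x 60 + 39 = 742.
742 mod 720 = 22 minutes = 12:22.
Now compute the angle at 12:22:
Hour hand: 0 x 30 + 22 x 0.5 = 11 degrees
Minute hand: 22 x 6 = 132 degrees
Difference: |11 - 132| = 121 degrees
The angle is 121 degrees

Final answer: 121 degrees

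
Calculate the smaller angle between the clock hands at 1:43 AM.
Hour hand position: 1 x 30 + 43 x 0.5 = 51.5 degrees
Minute hand position: 43 x 6 = 258 degrees
Difference: |51.5 - 258| = 206.5 degrees
Since 206.5 > 180, the smaller angle is 360 - 206.5 = 153.5 degrees

Final answer: 153.5 degrees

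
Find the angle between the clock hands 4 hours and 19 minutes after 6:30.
First find the time 4 hours and 19 minutes after 6:30.
Total minutes: 6 x 60 + 30 + 4 x 60 + 19 = 649.
649 mod 720 = 649 minutes = 10:49.
Now compute the angle at 10:49:
Hour hand: 10 x 30 + 49 x 0.5 = 324.5 degrees
Minute hand: 49 x 6 = 294 degrees
Difference: |324.5 - 294| = 30.5 degrees
The angle is 30.5 degrees

Final answer: 30.5 degrees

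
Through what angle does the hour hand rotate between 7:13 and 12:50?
The hour hand moves 0.5 degrees per minute.
Time elapsed: 12:50 - 7:13 = 337 minutes
Angular displacement: 337 x 0.5 = 168.5 degrees

Final answer: 168.5 degrees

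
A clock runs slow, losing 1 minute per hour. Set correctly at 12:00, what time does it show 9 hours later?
For every 60 true minutes, the faulty clock advances 60 - 1 = 59 minutes.
True elapsed: 9 hours = 540 minutes.
Faulty clock advances: 540 x 59/60 = 531 minutes (drift: 9 minutes behind).
Shown time: 12:00 + 531 minutes = 8:51.

Final answer: 8:51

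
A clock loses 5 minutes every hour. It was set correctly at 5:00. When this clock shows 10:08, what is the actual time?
For every 60 true minutes, the faulty clock advances 55 minutes, so 1 faulty-clock minute corresponds to 60/55 true minutes.
From 5:00 to 10:08 on the faulty dial is 308 minutes.
True elapsed: 308 x 60/55 = 336 minutes = 5 hours and 36 minutes.
True time: 5:00 + 5 hours and 36 minutes = 10:36.

Final answer: 10:36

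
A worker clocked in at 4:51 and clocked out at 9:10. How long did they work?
From 4:51 to 9:10:
(9 x 60 + 10) - (4 x 60 + 51) = 550 - 291 = 259 minutes
= 4 hours and 19 minutes

Final answer: 4 hours and 19 minutes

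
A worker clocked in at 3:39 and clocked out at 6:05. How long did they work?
From 3:39 to 6:05:
(6 x 60 + 5) - (3 x 60 + 39) = 365 - 219 = 146 minutes
= 2 hours and 26 minutes

Final answer: 2 hours and 26 minutes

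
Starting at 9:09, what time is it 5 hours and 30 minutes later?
Starting time: 9:09
Adding 30 minutes to 9 minutes: 9 + 30 = 39 minutes
Adding 5 hours: 9 + 5 = 14 - 12 = 2
Final time: 2:39

Final answer: 2:39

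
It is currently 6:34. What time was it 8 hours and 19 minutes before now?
Starting time: 6:34 = 394 total minutes past 12:00
Subtracting: 8 hours and 19 minutes = 499 minutes
394 - 499 = -105 (negative, add 12 hours = 720) = 615 minutes
= 10 hours and 15 minutes past 12:00 = 10:15

Final answer: 10:15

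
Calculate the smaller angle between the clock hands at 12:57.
Hour hand position: 0 x 30 + 57 x 0.5 = 28.5 degrees
Minute hand position: 57 x 6 = 342 degrees
Difference: |28.5 - 342| = 313.5 degrees
Since 313.5 > 180, the smaller angle is 360 - 313.5 = 46.5 degrees

Final answer: 46.5 degrees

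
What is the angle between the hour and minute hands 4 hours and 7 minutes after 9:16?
First find the time 4 hours and 7 minutes after 9:16.
Total minutes: 9 x 60 + 16 + 4 x 60 + 7 = 803.
803 mod 720 = 83 minutes = 1:23.
Now compute the angle at 1:23:
Hour hand: 1 x 30 + 23 x 0.5 = 41.5 degrees
Minute hand: 23 x 6 = 138 degrees
Difference: |41.5 - 138| = 96.5 degrees
The angle is 96.5 degrees

Final answer: 96.5 degrees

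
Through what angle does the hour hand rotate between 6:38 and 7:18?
The hour hand moves 0.5 degrees per minute.
Time elapsed: 7:18 - 6:38 = 40 minutes
Angular displacement: 40 x 0.5 = 20 degrees

Final answer: 20 degrees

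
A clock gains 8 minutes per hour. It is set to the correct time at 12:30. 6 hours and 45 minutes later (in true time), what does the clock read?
For every 60 true minutes, the faulty clock advances 60 + 8 = 68 minutes.
True elapsed: 6 hours and 45 minutes = 405 minutes.
Faulty clock advances: 405 x 68/60 = 459 minutes (drift: 54 minutes ahead).
Shown time: 12:30 + 459 minutes = 8:09.

Final answer: 8:09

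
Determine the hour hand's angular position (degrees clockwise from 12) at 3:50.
The hour hand moves 30 degrees per hour and 0.5 degrees per minute.
At 3:50: (3) x 30 + 50 x 0.5 = 90 + 25 = 115 degrees

Final answer: 115 degrees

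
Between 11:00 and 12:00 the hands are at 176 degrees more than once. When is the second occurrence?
At t minutes past 11:00, the hour hand is at 30 x 11 + 0.5t degrees and the minute hand is at 6t degrees.
The smaller angle between them is 176 degrees when |30H - 5.5t| = 176 or |30H - 5.5t| = 184.
With H = 11, solve 30 x 11 - 5.5t = +/- target for each target:
  t = (30 x 11 - 176) / 5.5 = 28
  t = (30 x 11 + 176) / 5.5 = 92 (outside (0, 60))
  t = (30 x 11 - 184) / 5.5 = 26.55
  t = (30 x 11 + 184) / 5.5 = 93.45 (outside (0, 60))
Valid solutions in (0, 60): {26.55, 28} minutes.
The second occurrence is t = 28 minutes.
The hands form a 176-degree angle at 28 minutes past 11:00.

Final answer: 28 minutes past 11:00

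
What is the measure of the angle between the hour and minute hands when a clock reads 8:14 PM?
Hour hand position: 8 x 30 + 14 x 0.5 = 247 degrees
Minute hand position: 14 x 6 = 84 degrees
Difference: |247 - 84| = 163 degrees
The angle between the hands is 163 degrees

Final answer: 163 degrees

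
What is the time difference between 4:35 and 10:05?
From 4:35 to 10:05:
(10 x 60 + 5) - (4 x 60 + 35) = 605 - 275 = 330 minutes
= 5 hours and 30 minutes

Final answer: 5 hours and 30 minutes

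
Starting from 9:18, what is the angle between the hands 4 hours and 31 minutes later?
First find the time 4 hours and 31 minutes after 9:18.
Total minutes: 9 x 60 + 18 + 4 x 60 + 31 = 829.
829 mod 720 = 109 minutes = 1:49.
Now compute the angle at 1:49:
Hour hand: 1 x 30 + 49 x 0.5 = 54.5 degrees
Minute hand: 49 x 6 = 294 degrees
Difference: |54.5 - 294| = 239.5 degrees
Smaller angle: 360 - 239.5 = 120.5 degrees

Final answer: 120.5 degrees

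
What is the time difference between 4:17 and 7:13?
From 4:17 to 7:13:
(7 x 60 + 13) - (4 x 60 + 17) = 433 - 257 = 176 minutes
= 2 hours and 56 minutes

Final answer: 2 hours and 56 minutes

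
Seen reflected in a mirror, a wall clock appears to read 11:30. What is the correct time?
Reflection across the vertical (12-6) axis maps a hand at angle A degrees to (360 - A) degrees, which sends a reading of T minutes past 12:00 to (720 - T) minutes past 12:00.
Mirror reads 11:30 = 690 minutes past 12:00.
Actual time: (720 - 690) mod 720 = 30 minutes = 12:30.

Final answer: 12:30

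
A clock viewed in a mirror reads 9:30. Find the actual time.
Reflection across the vertical (12-6) axis maps a hand at angle A degrees to (360 - A) degrees, which sends a reading of T minutes past 12:00 to (720 - T) minutes past 12:00.
Mirror reads 9:30 = 570 minutes past 12:00.
Actual time: (720 - 570) mod 720 = 150 minutes = 2:30.

Final answer: 2:30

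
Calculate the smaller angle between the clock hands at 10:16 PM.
Hour hand position: 10 x 30 + 16 x 0.5 = 308 degrees
Minute hand position: 16 x 6 = 96 degrees
Difference: |308 - 96| = 212 degrees
Since 212 > 180, the smaller angle is 360 - 212 = 148 degrees

Final answer: 148 degrees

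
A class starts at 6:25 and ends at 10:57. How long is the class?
From 6:25 to 10:57:
(10 x 60 + 57) - (6 x 60 + 25) = 657 - 385 = 272 minutes
= 4 hours and 32 minutes

Final answer: 4 hours and 32 minutes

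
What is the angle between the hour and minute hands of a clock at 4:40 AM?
Hour hand position: 4 x 30 + 40 x 0.5 = 140 degrees
Minute hand position: 40 x 6 = 240 degrees
Difference: |140 - 240| = 100 degrees
The angle between the hands is 100 degrees

Final answer: 100 degrees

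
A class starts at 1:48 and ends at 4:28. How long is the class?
From 1:48 to 4:28:
(4 x 60 + 28) - (1 x 60 + 48) = 268 - 108 = 160 minutes
= 2 hours and 40 minutes

Final answer: 2 hours and 40 minutes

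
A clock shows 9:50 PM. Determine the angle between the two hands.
Hour hand position: 9 x 30 + 50 x 0.5 = 295 degrees
Minute hand position: 50 x 6 = 300 degrees
Difference: |295 - 300| = 5 degrees
The angle between the hands is 5 degrees

Final answer: 5 degrees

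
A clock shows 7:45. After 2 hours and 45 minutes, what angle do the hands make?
First find the time 2 hours and 45 minutes after 7:45.
Total minutes: 7 x 60 + 45 + 2 x 60 + 45 = 630.
630 mod 720 = 630 minutes = 10:30.
Now compute the angle at 10:30:
Hour hand: 10 x 30 + 30 x 0.5 = 315 degrees
Minute hand: 30 x 6 = 180 degrees
Difference: |315 - 180| = 135 degrees
The angle is 135 degrees

Final answer: 135 degrees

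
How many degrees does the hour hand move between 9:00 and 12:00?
The hour hand moves 0.5 degrees per minute.
Time elapsed: 12:00 - 9:00 = 180 minutes
Angular displacement: 180 x 0.5 = 90 degrees

Final answer: 90 degrees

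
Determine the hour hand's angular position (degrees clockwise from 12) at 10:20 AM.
The hour hand moves 30 degrees per hour and 0.5 degrees per minute.
At 10:20: (10) x 30 + 20 x 0.5 = 300 + 10 = 310 degrees

Final answer: 310 degrees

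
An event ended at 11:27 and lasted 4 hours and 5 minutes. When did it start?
Starting time: 11:27 = 687 total minutes past 12:00
Subtracting: 4 hours and 5 minutes = 245 minutes
687 - 245 = 442 minutes
= 7 hours and 22 minutes past 12:00 = 7:22

Final answer: 7:22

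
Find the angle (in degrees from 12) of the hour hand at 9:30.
The hour hand moves 30 degrees per hour and 0.5 degrees per minute.
At 9:30: (9) x 30 + 30 x 0.5 = 270 + 15 = 285 degrees

Final answer: 285 degrees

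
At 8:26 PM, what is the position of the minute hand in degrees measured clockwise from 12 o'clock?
The minute hand moves 6 degrees per minute.
At 8:26: 26 x 6 = 156 degrees

Final answer: 156 degrees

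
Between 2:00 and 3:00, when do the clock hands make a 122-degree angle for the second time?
At t minutes past 2:00, the hour hand is at 30 x 2 + 0.5t degrees and the minute hand is at 6t degrees.
The smaller angle between them is 122 degrees when |30H - 5.5t| = 122 or |30H - 5.5t| = 238.
With H = 2, solve 30 x 2 - 5.5t = +/- target for each target:
  t = (30 x 2 - 122) / 5.5 = -11.27 (outside (0, 60))
  t = (30 x 2 + 122) / 5.5 = 33.09
  t = (30 x 2 - 238) / 5.5 = -32.36 (outside (0, 60))
  t = (30 x 2 + 238) / 5.5 = 54.18
Valid solutions in (0, 60): {33.09, 54.18} minutes.
The second occurrence is t = 54.18 minutes.
The hands form a 122-degree angle at 54.18 minutes past 2:00.

Final answer: 54.18 minutes past 2:00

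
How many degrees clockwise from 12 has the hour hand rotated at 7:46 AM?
The hour hand moves 30 degrees per hour and 0.5 degrees per minute.
At 7:46: (7) x 30 + 46 x 0.5 = 210 + 23 = 233 degrees

Final answer: 233 degrees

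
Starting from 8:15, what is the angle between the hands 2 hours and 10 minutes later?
First find the time 2 hours and 10 minutes after 8:15.
Total minutes: 8 x 60 + 15 + 2 x 60 + 10 = 625.
625 mod 720 = 625 minutes = 10:25.
Now compute the angle at 10:25:
Hour hand: 10 x 30 + 25 x 0.5 = 312.5 degrees
Minute hand: 25 x 6 = 150 degrees
Difference: |312.5 - 150| = 162.5 degrees
The angle is 162.5 degrees

Final answer: 162.5 degrees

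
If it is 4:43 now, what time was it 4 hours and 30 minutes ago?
Starting time: 4:43 = 283 total minutes past 12:00
Subtracting: 4 hours and 30 minutes = 270 minutes
283 - 270 = 13 minutes
= 13 minutes past 12:00 = 12:13

Final answer: 12:13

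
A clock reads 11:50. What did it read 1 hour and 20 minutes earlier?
Starting time: 11:50 = 710 total minutes past 12:00
Subtracting: 1 hour and 20 minutes = 80 minutes
710 - 80 = 630 minutes
= 10 hours and 30 minutes past 12:00 = 10:30

Final answer: 10:30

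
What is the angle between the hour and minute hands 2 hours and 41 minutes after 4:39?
First find the time 2 hours and 41 minutes after 4:39.
Total minutes: 4 x 60 + 39 + 2 x 60 + 41 = 440.
440 mod 720 = 440 minutes = 7:20.
Now compute the angle at 7:20:
Hour hand: 7 x 30 + 20 x 0.5 = 220 degrees
Minute hand: 20 x 6 = 120 degrees
Difference: |220 - 120| = 100 degrees
The angle is 100 degrees

Final answer: 100 degrees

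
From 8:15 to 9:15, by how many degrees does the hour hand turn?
The hour hand moves 0.5 degrees per minute.
Time elapsed: 9:15 - 8:15 = 60 minutes
Angular displacement: 60 x 0.5 = 30 degrees

Final answer: 30 degrees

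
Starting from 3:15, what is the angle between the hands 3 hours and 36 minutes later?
First find the time 3 hours and 36 minutes after 3:15.
Total minutes: 3 x 60 + 15 + 3 x 60 + 36 = 411.
411 mod 720 = 411 minutes = 6:51.
Now compute the angle at 6:51:
Hour hand: 6 x 30 + 51 x 0.5 = 205.5 degrees
Minute hand: 51 x 6 = 306 degrees
Difference: |205.5 - 306| = 100.5 degrees
The angle is 100.5 degrees

Final answer: 100.5 degrees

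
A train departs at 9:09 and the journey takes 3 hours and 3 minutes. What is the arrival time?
Starting time: 9:09
Adding 3 minutes to 9 minutes: 9 + 3 = 12 minutes
Adding 3 hours: 9 + 3 = 12
Final time: 12:12

Final answer: 12:12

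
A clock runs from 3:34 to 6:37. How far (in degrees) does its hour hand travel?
The hour hand moves 0.5 degrees per minute.
Time elapsed: 6:37 - 3:34 = 183 minutes
Angular displacement: 183 x 0.5 = 91.5 degrees

Final answer: 91.5 degrees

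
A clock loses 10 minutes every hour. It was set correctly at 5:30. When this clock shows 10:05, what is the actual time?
For every 60 true minutes, the faulty clock advances 50 minutes, so 1 faulty-clock minute corresponds to 60/50 true minutes.
From 5:30 to 10:05 on the faulty dial is 275 minutes.
True elapsed: 275 x 60/50 = 330 minutes = 5 hours and 30 minutes.
True time: 5:30 + 5 hours and 30 minutes = 11:00.

Final answer: 11:00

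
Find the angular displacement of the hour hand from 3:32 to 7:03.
The hour hand moves 0.5 degrees per minute.
Time elapsed: 7:03 - 3:32 = 211 minutes
Angular displacement: 211 x 0.5 = 105.5 degrees

Final answer: 105.5 degrees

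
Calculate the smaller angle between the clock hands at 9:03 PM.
Hour hand position: 9 x 30 + 3 x 0.5 = 271.5 degrees
Minute hand position: 3 x 6 = 18 degrees
Difference: |271.5 - 18| = 253.5 degrees
Since 253.5 > 180, the smaller angle is 360 - 253.5 = 106.5 degrees

Final answer: 106.5 degrees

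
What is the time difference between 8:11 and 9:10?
From 8:11 to 9:10:
(9 x 60 + 10) - (8 x 60 + 11) = 550 - 491 = 59 minutes
= 59 minutes

Final answer: 59 minutes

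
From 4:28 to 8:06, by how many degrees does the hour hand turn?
The hour hand moves 0.5 degrees per minute.
Time elapsed: 8:06 - 4:28 = 218 minutes
Angular displacement: 218 x 0.5 = 109 degrees

Final answer: 109 degrees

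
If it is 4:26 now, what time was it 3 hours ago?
Starting time: 4:26 = 266 total minutes past 12:00
Subtracting: 3 hours = 180 minutes
266 - 180 = 86 minutes
= 1 hour and 26 minutes past 12:00 = 1:26

Final answer: 1:26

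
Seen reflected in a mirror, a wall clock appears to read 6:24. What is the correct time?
Reflection across the vertical (12-6) axis maps a hand at angle A degrees to (360 - A) degrees, which sends a reading of T minutes past 12:00 to (720 - T) minutes past 12:00.
Mirror reads 6:24 = 384 minutes past 12:00.
Actual time: (720 - 384) mod 720 = 336 minutes = 5:36.

Final answer: 5:36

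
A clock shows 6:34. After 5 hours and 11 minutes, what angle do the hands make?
First find the time 5 hours and 11 minutes after 6:34.
Total minutes: 6 x 60 + 34 + 5 x 60 + 11 = 705.
705 mod 720 = 705 minutes = 11:45.
Now compute the angle at 11:45:
Hour hand: 11 x 30 + 45 x 0.5 = 352.5 degrees
Minute hand: 45 x 6 = 270 degrees
Difference: |352.5 - 270| = 82.5 degrees
The angle is 82.5 degrees

Final answer: 82.5 degrees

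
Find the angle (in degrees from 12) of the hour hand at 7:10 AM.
The hour hand moves 30 degrees per hour and 0.5 degrees per minute.
At 7:10: (7) x 30 + 10 x 0.5 = 210 + 5 = 215 degrees

Final answer: 215 degrees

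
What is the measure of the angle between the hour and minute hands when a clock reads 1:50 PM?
Hour hand position: 1 x 30 + 50 x 0.5 = 55 degrees
Minute hand position: 50 x 6 = 300 degrees
Difference: |55 - 300| = 245 degrees
Since 245 > 180, the smaller angle is 360 - 245 = 115 degrees

Final answer: 115 degrees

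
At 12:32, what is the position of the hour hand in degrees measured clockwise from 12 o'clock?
The hour hand moves 30 degrees per hour and 0.5 degrees per minute.
At 12:32: (0) x 30 + 32 x 0.5 = 0 + 16 = 16 degrees

Final answer: 16 degrees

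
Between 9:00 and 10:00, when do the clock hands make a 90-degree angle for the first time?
At t minutes past 9:00, the hour hand is at 30 x 9 + 0.5t degrees and the minute hand is at 6t degrees.
The smaller angle between them is 90 degrees when |30H - 5.5t| = 90 or |30H - 5.5t| = 270.
With H = 9, solve 30 x 9 - 5.5t = +/- target for each target:
  t = (30 x 9 - 90) / 5.5 = 32.73
  t = (30 x 9 + 90) / 5.5 = 65.45 (outside (0, 60))
  t = (30 x 9 - 270) / 5.5 = 0 (outside (0, 60))
  t = (30 x 9 + 270) / 5.5 = 98.18 (outside (0, 60))
Valid solutions in (0, 60): {32.73} minutes.
The first occurrence is t = 32.73 minutes.
The hands form a 90-degree angle at 32.73 minutes past 9:00.

Final answer: 32.73 minutes past 9:00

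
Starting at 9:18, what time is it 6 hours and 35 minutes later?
Starting time: 9:18
Adding 35 minutes to 18 minutes: 18 + 35 = 53 minutes
Adding 6 hours: 9 + 6 = 15 - 12 = 3
Final time: 3:53

Final answer: 3:53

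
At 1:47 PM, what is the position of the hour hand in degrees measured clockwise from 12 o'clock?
The hour hand moves 30 degrees per hour and 0.5 degrees per minute.
At 1:47: (1) x 30 + 47 x 0.5 = 30 + 23.5 = 53.5 degrees

Final answer: 53.5 degrees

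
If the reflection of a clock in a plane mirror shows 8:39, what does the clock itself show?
Reflection across the vertical (12-6) axis maps a hand at angle A degrees to (360 - A) degrees, which sends a reading of T minutes past 12:00 to (720 - T) minutes past 12:00.
Mirror reads 8:39 = 519 minutes past 12:00.
Actual time: (720 - 519) mod 720 = 201 minutes = 3:21.

Final answer: 3:21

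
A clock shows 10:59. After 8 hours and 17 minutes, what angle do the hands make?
First find the time 8 hours and 17 minutes after 10:59.
Total minutes: 10 x 60 + 59 + 8 x 60 + 17 = 1156.
1156 mod 720 = 436 minutes = 7:16.
Now compute the angle at 7:16:
Hour hand: 7 x 30 + 16 x 0.5 = 218 degrees
Minute hand: 16 x 6 = 96 degrees
Difference: |218 - 96| = 122 degrees
The angle is 122 degrees

Final answer: 122 degrees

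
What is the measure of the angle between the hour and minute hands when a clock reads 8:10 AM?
Hour hand position: 8 x 30 + 10 x 0.5 = 245 degrees
Minute hand position: 10 x 6 = 60 degrees
Difference: |245 - 60| = 185 degrees
Since 185 > 180, the smaller angle is 360 - 185 = 175 degrees

Final answer: 175 degrees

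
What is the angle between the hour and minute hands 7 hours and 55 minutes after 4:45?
First find the time 7 hours and 55 minutes after 4:45.
Total minutes: 4 x 60 + 45 + 7 x 60 + 55 = 760.
760 mod 720 = 40 minutes = 12:40.
Now compute the angle at 12:40:
Hour hand: 0 x 30 + 40 x 0.5 = 20 degrees
Minute hand: 40 x 6 = 240 degrees
Difference: |20 - 240| = 220 degrees
Smaller angle: 360 - 220 = 140 degrees

Final answer: 140 degrees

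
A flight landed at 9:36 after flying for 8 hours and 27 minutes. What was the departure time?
Starting time: 9:36 = 576 total minutes past 12:00
Subtracting: 8 hours and 27 minutes = 507 minutes
576 - 507 = 69 minutes
= 1 hour and 9 minutes past 12:00 = 1:09

Final answer: 1:09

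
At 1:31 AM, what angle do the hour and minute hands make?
Hour hand position: 1 x 30 + 31 x 0.5 = 45.5 degrees
Minute hand position: 31 x 6 = 186 degrees
Difference: |45.5 - 186| = 140.5 degrees
The angle between the hands is 140.5 degrees

Final answer: 140.5 degrees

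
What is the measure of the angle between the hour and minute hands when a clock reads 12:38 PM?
Hour hand position: 0 x 30 + 38 x 0.5 = 19 degrees
Minute hand position: 38 x 6 = 228 degrees
Difference: |19 - 228| = 209 degrees
Since 209 > 180, the smaller angle is 360 - 209 = 151 degrees

Final answer: 151 degrees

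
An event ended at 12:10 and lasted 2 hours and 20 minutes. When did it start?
Starting time: 12:10 = 10 total minutes past 12:00
Subtracting: 2 hours and 20 minutes = 140 minutes
10 - 140 = -130 (negative, add 12 hours = 720) = 590 minutes
= 9 hours and 50 minutes past 12:00 = 9:50

Final answer: 9:50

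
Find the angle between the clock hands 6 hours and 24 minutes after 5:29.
First find the time 6 hours and 24 minutes after 5:29.
Total minutes: 5 x 60 + 29 + 6 x 60 + 24 = 713.
713 mod 720 = 713 minutes = 11:53.
Now compute the angle at 11:53:
Hour hand: 11 x 30 + 53 x 0.5 = 356.5 degrees
Minute hand: 53 x 6 = 318 degrees
Difference: |356.5 - 318| = 38.5 degrees
The angle is 38.5 degrees

Final answer: 38.5 degrees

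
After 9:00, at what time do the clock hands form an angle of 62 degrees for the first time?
At t minutes past 9:00, the hour hand is at 30 x 9 + 0.5t degrees and the minute hand is at 6t degrees.
The smaller angle between them is 62 degrees when |30H - 5.5t| = 62 or |30H - 5.5t| = 298.
With H = 9, solve 30 x 9 - 5.5t = +/- target for each target:
  t = (30 x 9 - 62) / 5.5 = 37.82
  t = (30 x 9 + 62) / 5.5 = 60.36 (outside (0, 60))
  t = (30 x 9 - 298) / 5.5 = -5.09 (outside (0, 60))
  t = (30 x 9 + 298) / 5.5 = 103.27 (outside (0, 60))
Valid solutions in (0, 60): {37.82} minutes.
The first occurrence is t = 37.82 minutes.
The hands form a 62-degree angle at 37.82 minutes past 9:00.

Final answer: 37.82 minutes past 9:00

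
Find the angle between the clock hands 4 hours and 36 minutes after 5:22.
First find the time 4 hours and 36 minutes after 5:22.
Total minutes: 5 x 60 + 22 + 4 x 60 + 36 = 598.
598 mod 720 = 598 minutes = 9:58.
Now compute the angle at 9:58:
Hour hand: 9 x 30 + 58 x 0.5 = 299 degrees
Minute hand: 58 x 6 = 348 degrees
Difference: |299 - 348| = 49 degrees
The angle is 49 degrees

Final answer: 49 degrees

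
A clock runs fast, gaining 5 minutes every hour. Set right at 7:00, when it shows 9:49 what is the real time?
For every 60 true minutes, the faulty clock advances 65 minutes, so 1 faulty-clock minute corresponds to 60/65 true minutes.
From 7:00 to 9:49 on the faulty dial is 169 minutes.
True elapsed: 169 x 60/65 = 156 minutes = 2 hours and 36 minutes.
True time: 7:00 + 2 hours and 36 minutes = 9:36.

Final answer: 9:36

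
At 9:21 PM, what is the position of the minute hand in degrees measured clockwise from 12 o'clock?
The minute hand moves 6 degrees per minute.
At 9:21: 21 x 6 = 126 degrees

Final answer: 126 degrees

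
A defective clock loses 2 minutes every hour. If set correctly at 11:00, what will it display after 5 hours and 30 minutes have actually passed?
For every 60 true minutes, the faulty clock advances 60 - 2 = 58 minutes.
True elapsed: 5 hours and 30 minutes = 330 minutes.
Faulty clock advances: 330 x 58/60 = 319 minutes (drift: 11 minutes behind).
Shown time: 11:00 + 319 minutes = 4:19.

Final answer: 4:19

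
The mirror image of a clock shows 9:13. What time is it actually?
Reflection across the vertical (12-6) axis maps a hand at angle A degrees to (360 - A) degrees, which sends a reading of T minutes past 12:00 to (720 - T) minutes past 12:00.
Mirror reads 9:13 = 553 minutes past 12:00.
Actual time: (720 - 553) mod 720 = 167 minutes = 2:47.

Final answer: 2:47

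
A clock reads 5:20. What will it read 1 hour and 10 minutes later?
Starting time: 5:20
Adding 10 minutes to 20 minutes: 20 + 10 = 30 minutes
Adding 1 hour: 5 + 1 = 6
Final time: 6:30

Final answer: 6:30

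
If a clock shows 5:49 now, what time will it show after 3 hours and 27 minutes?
Starting time: 5:49
Adding 27 minutes to 49 minutes: 49 + 27 = 76 minutes = 1 hour and 16 minutes
Adding 3 hours: 5 + 3 + 1 (carry) = 9
Final time: 9:16

Final answer: 9:16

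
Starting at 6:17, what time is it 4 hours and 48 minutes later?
Starting time: 6:17
Adding 48 minutes to 17 minutes: 17 + 48 = 65 minutes = 1 hour and 5 minutes
Adding 4 hours: 6 + 4 + 1 (carry) = 11
Final time: 11:05

Final answer: 11:05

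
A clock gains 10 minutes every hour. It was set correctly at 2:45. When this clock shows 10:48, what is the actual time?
For every 60 true minutes, the faulty clock advances 70 minutes, so 1 faulty-clock minute corresponds to 60/70 true minutes.
From 2:45 to 10:48 on the faulty dial is 483 minutes.
True elapsed: 483 x 60/70 = 414 minutes = 6 hours and 54 minutes.
True time: 2:45 + 6 hours and 54 minutes = 9:39.

Final answer: 9:39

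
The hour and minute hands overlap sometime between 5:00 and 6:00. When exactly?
The minute hand gains 5.5 degrees per minute on the hour hand.
At 5:00, the hour hand is at 150 degrees and the minute hand is at 0 degrees.
The gap is 150 degrees. Time to close: 150/5.5 = 60 x 5/11 = 27.27 minutes.
The hands overlap at 27.27 minutes past 5:00.

Final answer: 27.27 minutes past 5:00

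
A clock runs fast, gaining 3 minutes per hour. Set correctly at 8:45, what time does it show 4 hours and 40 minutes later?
For every 60 true minutes, the faulty clock advances 60 + 3 = 63 minutes.
True elapsed: 4 hours and 40 minutes = 280 minutes.
Faulty clock advances: 280 x 63/60 = 294 minutes (drift: 14 minutes ahead).
Shown time: 8:45 + 294 minutes = 1:39.

Final answer: 1:39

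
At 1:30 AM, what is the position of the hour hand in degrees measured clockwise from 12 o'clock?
The hour hand moves 30 degrees per hour and 0.5 degrees per minute.
At 1:30: (1) x 30 + 30 x 0.5 = 30 + 15 = 45 degrees

Final answer: 45 degrees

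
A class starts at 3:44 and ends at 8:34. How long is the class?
From 3:44 to 8:34:
(8 x 60 + 34) - (3 x 60 + 44) = 514 - 224 = 290 minutes
= 4 hours and 50 minutes

Final answer: 4 hours and 50 minutes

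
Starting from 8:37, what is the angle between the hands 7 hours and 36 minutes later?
First find the time 7 hours and 36 minutes after 8:37.
Total minutes: 8 x 60 + 37 + 7 x 60 + 36 = 973.
973 mod 720 = 253 minutes = 4:13.
Now compute the angle at 4:13:
Hour hand: 4 x 30 + 13 x 0.5 = 126.5 degrees
Minute hand: 13 x 6 = 78 degrees
Difference: |126.5 - 78| = 48.5 degrees
The angle is 48.5 degrees

Final answer: 48.5 degrees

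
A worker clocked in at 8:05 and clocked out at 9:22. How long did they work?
From 8:05 to 9:22:
(9 x 60 + 22) - (8 x 60 + 5) = 562 - 485 = 77 minutes
= 1 hour and 17 minutes

Final answer: 1 hour and 17 minutes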